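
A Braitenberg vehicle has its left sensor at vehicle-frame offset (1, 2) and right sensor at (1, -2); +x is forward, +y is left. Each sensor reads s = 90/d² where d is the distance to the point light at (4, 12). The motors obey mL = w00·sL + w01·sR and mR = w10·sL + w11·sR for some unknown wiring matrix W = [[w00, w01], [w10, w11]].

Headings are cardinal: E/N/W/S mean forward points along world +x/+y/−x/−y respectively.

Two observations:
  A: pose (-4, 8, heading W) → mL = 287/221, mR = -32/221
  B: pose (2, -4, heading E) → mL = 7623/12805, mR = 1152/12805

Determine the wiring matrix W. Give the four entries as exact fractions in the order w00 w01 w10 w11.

1 1/2 1/2 -1/2

obs A: pose=(-4,8,W) → sL=10/13, sR=18/17, mL=287/221, mR=-32/221
obs B: pose=(2,-4,E) → sL=90/197, sR=18/65, mL=7623/12805, mR=1152/12805
sensor matrix S = [[10/13, 18/17], [90/197, 18/65]]; det S = -153216/565981
solve [mL_A; mL_B] = S·[w00; w01] and [mR_A; mR_B] = S·[w10; w11]:
  w00 = 1, w01 = 1/2, w10 = 1/2, w11 = -1/2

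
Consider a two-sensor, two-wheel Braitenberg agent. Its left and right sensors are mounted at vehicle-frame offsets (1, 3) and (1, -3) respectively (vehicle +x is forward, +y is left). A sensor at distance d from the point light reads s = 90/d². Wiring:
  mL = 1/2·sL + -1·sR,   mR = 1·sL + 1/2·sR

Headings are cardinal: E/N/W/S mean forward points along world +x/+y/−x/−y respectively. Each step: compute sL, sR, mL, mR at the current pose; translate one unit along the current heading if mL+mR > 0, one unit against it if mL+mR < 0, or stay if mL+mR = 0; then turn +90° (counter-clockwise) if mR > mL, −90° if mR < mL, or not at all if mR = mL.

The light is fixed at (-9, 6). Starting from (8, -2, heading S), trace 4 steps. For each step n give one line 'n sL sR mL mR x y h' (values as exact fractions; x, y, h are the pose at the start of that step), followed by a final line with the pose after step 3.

n=0: pose=(8,-2,S); sL=90/481, sR=90/277; mL=-30825/133237, mR=46575/133237; mL+mR=15750/133237 → advance +1; mR−mL=77400/133237 → turn +1·90°
n=1: pose=(8,-3,E); sL=1/4, sR=5/26; mL=-7/104, mR=9/26; mL+mR=29/104 → advance +1; mR−mL=43/104 → turn +1·90°
n=2: pose=(9,-3,N); sL=90/289, sR=18/101; mL=-657/29189, mR=11691/29189; mL+mR=11034/29189 → advance +1; mR−mL=12348/29189 → turn +1·90°
n=3: pose=(9,-2,W); sL=9/41, sR=45/157; mL=-2277/12874, mR=4671/12874; mL+mR=1197/6437 → advance +1; mR−mL=3474/6437 → turn +1·90°

0 90/481 90/277 -30825/133237 46575/133237 8 -2 S
1 1/4 5/26 -7/104 9/26 8 -3 E
2 90/289 18/101 -657/29189 11691/29189 9 -3 N
3 9/41 45/157 -2277/12874 4671/12874 9 -2 W
final 8 -2 S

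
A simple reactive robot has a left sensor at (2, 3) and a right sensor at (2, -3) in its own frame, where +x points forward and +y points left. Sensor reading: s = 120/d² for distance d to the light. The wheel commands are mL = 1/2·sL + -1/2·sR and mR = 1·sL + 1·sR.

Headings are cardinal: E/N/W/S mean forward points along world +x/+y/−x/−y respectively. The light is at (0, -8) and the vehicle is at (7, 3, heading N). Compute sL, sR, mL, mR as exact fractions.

24/37 120/269 1008/9953 10896/9953

left sensor world pos  = (4, 5); dL² = 185
right sensor world pos = (10, 5); dR² = 269
sL = 120/185 = 24/37
sR = 120/269 = 120/269
mL = 1/2·sL + -1/2·sR = 1008/9953
mR = 1·sL + 1·sR = 10896/9953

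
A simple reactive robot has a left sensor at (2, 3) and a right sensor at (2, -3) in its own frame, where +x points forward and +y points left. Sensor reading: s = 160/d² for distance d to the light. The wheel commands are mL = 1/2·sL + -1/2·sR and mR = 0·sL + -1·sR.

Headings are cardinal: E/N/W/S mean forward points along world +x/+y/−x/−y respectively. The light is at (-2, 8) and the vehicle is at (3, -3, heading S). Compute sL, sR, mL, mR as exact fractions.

160/233 160/173 -4800/40309 -160/173

left sensor world pos  = (6, -5); dL² = 233
right sensor world pos = (0, -5); dR² = 173
sL = 160/233 = 160/233
sR = 160/173 = 160/173
mL = 1/2·sL + -1/2·sR = -4800/40309
mR = 0·sL + -1·sR = -160/173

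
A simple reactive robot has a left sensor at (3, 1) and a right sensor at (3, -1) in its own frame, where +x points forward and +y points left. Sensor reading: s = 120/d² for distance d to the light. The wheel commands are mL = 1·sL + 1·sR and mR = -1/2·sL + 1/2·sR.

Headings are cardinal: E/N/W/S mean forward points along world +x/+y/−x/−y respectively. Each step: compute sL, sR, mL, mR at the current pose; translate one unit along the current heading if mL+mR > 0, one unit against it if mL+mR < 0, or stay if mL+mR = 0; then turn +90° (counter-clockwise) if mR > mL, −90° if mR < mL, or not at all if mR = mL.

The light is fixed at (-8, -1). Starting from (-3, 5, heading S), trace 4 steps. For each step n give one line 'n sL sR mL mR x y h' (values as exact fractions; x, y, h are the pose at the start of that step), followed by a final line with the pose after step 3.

n=0: pose=(-3,5,S); sL=8/3, sR=24/5; mL=112/15, mR=16/15; mL+mR=128/15 → advance +1; mR−mL=-32/5 → turn -1·90°
n=1: pose=(-3,4,W); sL=6, sR=3; mL=9, mR=-3/2; mL+mR=15/2 → advance +1; mR−mL=-21/2 → turn -1·90°
n=2: pose=(-4,4,N); sL=120/73, sR=120/89; mL=19440/6497, mR=-960/6497; mL+mR=18480/6497 → advance +1; mR−mL=-20400/6497 → turn -1·90°
n=3: pose=(-4,5,E); sL=60/49, sR=60/37; mL=5160/1813, mR=360/1813; mL+mR=5520/1813 → advance +1; mR−mL=-4800/1813 → turn -1·90°

0 8/3 24/5 112/15 16/15 -3 5 S
1 6 3 9 -3/2 -3 4 W
2 120/73 120/89 19440/6497 -960/6497 -4 4 N
3 60/49 60/37 5160/1813 360/1813 -4 5 E
final -3 5 S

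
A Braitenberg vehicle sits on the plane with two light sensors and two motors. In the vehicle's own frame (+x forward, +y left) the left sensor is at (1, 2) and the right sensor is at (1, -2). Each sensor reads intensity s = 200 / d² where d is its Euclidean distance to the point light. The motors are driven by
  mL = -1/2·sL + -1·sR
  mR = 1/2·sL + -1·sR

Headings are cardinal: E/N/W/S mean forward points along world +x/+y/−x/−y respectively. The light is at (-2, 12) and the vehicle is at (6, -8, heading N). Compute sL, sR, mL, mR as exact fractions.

200/397 200/461 -125500/183017 -33300/183017

left sensor world pos  = (4, -7); dL² = 397
right sensor world pos = (8, -7); dR² = 461
sL = 200/397 = 200/397
sR = 200/461 = 200/461
mL = -1/2·sL + -1·sR = -125500/183017
mR = 1/2·sL + -1·sR = -33300/183017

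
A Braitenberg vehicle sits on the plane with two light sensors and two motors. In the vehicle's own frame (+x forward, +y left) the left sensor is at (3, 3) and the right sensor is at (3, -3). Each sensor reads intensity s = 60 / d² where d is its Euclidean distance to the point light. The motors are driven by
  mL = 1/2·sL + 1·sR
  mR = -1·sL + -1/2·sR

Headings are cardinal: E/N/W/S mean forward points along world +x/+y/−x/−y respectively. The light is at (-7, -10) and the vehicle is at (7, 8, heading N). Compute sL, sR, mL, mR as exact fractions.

30/281 6/73 2781/20513 -3033/20513

left sensor world pos  = (4, 11); dL² = 562
right sensor world pos = (10, 11); dR² = 730
sL = 60/562 = 30/281
sR = 60/730 = 6/73
mL = 1/2·sL + 1·sR = 2781/20513
mR = -1·sL + -1/2·sR = -3033/20513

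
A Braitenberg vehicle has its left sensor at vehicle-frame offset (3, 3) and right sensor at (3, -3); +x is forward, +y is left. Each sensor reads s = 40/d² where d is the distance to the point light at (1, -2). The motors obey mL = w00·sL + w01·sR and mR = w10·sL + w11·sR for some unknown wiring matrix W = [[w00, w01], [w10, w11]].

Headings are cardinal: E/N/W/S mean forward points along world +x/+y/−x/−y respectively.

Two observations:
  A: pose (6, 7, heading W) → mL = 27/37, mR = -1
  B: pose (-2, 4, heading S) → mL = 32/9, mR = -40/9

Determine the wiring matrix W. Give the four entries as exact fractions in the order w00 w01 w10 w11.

obs A: pose=(6,7,W) → sL=1, sR=10/37, mL=27/37, mR=-1
obs B: pose=(-2,4,S) → sL=40/9, sR=8/9, mL=32/9, mR=-40/9
sensor matrix S = [[1, 10/37], [40/9, 8/9]]; det S = -104/333
solve [mL_A; mL_B] = S·[w00; w01] and [mR_A; mR_B] = S·[w10; w11]:
  w00 = 1, w01 = -1, w10 = -1, w11 = 0

1 -1 -1 0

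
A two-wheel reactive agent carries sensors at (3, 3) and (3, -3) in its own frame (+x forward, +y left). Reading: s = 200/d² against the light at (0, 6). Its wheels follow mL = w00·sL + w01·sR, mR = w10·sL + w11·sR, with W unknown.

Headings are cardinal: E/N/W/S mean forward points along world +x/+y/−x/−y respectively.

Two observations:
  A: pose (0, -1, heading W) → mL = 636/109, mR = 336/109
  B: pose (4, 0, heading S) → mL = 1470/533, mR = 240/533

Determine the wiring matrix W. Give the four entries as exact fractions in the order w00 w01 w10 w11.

obs A: pose=(0,-1,W) → sL=200/109, sR=8, mL=636/109, mR=336/109
obs B: pose=(4,0,S) → sL=20/13, sR=100/41, mL=1470/533, mR=240/533
sensor matrix S = [[200/109, 8], [20/13, 100/41]]; det S = -455040/58097
solve [mL_A; mL_B] = S·[w00; w01] and [mR_A; mR_B] = S·[w10; w11]:
  w00 = 1, w01 = 1/2, w10 = -1/2, w11 = 1/2

1 1/2 -1/2 1/2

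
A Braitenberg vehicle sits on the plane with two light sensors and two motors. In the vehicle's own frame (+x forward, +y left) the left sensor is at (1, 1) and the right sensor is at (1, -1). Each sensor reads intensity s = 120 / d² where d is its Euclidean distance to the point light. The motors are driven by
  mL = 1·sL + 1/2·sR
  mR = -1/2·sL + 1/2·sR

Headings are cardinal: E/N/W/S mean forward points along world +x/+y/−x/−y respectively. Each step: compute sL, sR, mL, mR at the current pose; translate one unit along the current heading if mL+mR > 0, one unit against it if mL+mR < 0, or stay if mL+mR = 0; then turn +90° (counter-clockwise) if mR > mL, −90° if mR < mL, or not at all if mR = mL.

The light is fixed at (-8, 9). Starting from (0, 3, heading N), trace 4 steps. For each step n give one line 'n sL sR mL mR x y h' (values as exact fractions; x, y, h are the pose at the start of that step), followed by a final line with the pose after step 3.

n=0: pose=(0,3,N); sL=60/37, sR=60/53; mL=4290/1961, mR=-480/1961; mL+mR=3810/1961 → advance +1; mR−mL=-90/37 → turn -1·90°
n=1: pose=(0,4,E); sL=120/97, sR=40/39; mL=6620/3783, mR=-400/3783; mL+mR=6220/3783 → advance +1; mR−mL=-180/97 → turn -1·90°
n=2: pose=(1,4,S); sL=15/17, sR=6/5; mL=126/85, mR=27/170; mL+mR=279/170 → advance +1; mR−mL=-45/34 → turn -1·90°
n=3: pose=(1,3,W); sL=120/113, sR=120/89; mL=17460/10057, mR=1440/10057; mL+mR=18900/10057 → advance +1; mR−mL=-180/113 → turn -1·90°

0 60/37 60/53 4290/1961 -480/1961 0 3 N
1 120/97 40/39 6620/3783 -400/3783 0 4 E
2 15/17 6/5 126/85 27/170 1 4 S
3 120/113 120/89 17460/10057 1440/10057 1 3 W
final 0 3 N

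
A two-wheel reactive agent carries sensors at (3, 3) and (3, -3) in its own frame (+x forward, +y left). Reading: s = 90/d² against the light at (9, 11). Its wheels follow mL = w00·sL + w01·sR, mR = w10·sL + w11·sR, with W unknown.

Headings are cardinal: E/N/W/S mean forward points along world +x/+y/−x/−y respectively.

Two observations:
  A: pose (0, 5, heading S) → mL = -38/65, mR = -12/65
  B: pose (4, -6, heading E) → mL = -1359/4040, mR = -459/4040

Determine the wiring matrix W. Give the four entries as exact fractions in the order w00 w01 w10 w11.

-1/2 -1/2 -1/2 1/2

obs A: pose=(0,5,S) → sL=10/13, sR=2/5, mL=-38/65, mR=-12/65
obs B: pose=(4,-6,E) → sL=9/20, sR=45/202, mL=-1359/4040, mR=-459/4040
sensor matrix S = [[10/13, 2/5], [9/20, 45/202]]; det S = -567/65650
solve [mL_A; mL_B] = S·[w00; w01] and [mR_A; mR_B] = S·[w10; w11]:
  w00 = -1/2, w01 = -1/2, w10 = -1/2, w11 = 1/2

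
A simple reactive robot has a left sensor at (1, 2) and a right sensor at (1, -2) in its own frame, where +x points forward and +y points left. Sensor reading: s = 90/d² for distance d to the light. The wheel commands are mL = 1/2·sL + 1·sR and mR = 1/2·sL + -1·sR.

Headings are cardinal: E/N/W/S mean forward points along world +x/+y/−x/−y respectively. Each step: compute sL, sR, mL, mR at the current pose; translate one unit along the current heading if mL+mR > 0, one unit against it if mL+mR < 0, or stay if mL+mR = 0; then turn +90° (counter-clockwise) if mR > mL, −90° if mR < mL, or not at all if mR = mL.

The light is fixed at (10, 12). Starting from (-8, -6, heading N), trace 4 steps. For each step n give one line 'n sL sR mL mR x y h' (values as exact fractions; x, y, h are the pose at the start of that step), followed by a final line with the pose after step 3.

n=0: pose=(-8,-6,N); sL=90/689, sR=18/109; mL=17307/75101, mR=-7497/75101; mL+mR=90/689 → advance +1; mR−mL=-36/109 → turn -1·90°
n=1: pose=(-8,-5,E); sL=45/257, sR=9/65; mL=7551/33410, mR=-1701/33410; mL+mR=45/257 → advance +1; mR−mL=-18/65 → turn -1·90°
n=2: pose=(-7,-5,S); sL=10/61, sR=18/137; mL=1783/8357, mR=-413/8357; mL+mR=10/61 → advance +1; mR−mL=-36/137 → turn -1·90°
n=3: pose=(-7,-6,W); sL=45/362, sR=9/58; mL=4563/20996, mR=-1953/20996; mL+mR=45/362 → advance +1; mR−mL=-9/29 → turn -1·90°

0 90/689 18/109 17307/75101 -7497/75101 -8 -6 N
1 45/257 9/65 7551/33410 -1701/33410 -8 -5 E
2 10/61 18/137 1783/8357 -413/8357 -7 -5 S
3 45/362 9/58 4563/20996 -1953/20996 -7 -6 W
final -8 -6 N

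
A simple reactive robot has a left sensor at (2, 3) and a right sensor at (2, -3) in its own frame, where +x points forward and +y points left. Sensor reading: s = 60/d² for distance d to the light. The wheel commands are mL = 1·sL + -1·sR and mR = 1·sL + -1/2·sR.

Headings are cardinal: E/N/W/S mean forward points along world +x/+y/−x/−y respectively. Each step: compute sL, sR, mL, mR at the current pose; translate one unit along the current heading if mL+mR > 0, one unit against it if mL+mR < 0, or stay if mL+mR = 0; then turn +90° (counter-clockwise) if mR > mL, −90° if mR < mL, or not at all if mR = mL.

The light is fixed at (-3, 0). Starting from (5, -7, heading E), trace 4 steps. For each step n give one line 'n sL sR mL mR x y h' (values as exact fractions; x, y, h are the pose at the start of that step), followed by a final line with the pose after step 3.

0 15/29 3/10 63/290 213/580 5 -7 E
1 60/61 60/169 6480/10309 8310/10309 6 -7 N
2 6/13 30/29 -216/377 -21/377 6 -6 W
3 60/233 60/113 -7200/26329 -210/26329 7 -6 S
final 7 -5 E

n=0: pose=(5,-7,E); sL=15/29, sR=3/10; mL=63/290, mR=213/580; mL+mR=339/580 → advance +1; mR−mL=3/20 → turn +1·90°
n=1: pose=(6,-7,N); sL=60/61, sR=60/169; mL=6480/10309, mR=8310/10309; mL+mR=14790/10309 → advance +1; mR−mL=30/169 → turn +1·90°
n=2: pose=(6,-6,W); sL=6/13, sR=30/29; mL=-216/377, mR=-21/377; mL+mR=-237/377 → advance -1; mR−mL=15/29 → turn +1·90°
n=3: pose=(7,-6,S); sL=60/233, sR=60/113; mL=-7200/26329, mR=-210/26329; mL+mR=-7410/26329 → advance -1; mR−mL=30/113 → turn +1·90°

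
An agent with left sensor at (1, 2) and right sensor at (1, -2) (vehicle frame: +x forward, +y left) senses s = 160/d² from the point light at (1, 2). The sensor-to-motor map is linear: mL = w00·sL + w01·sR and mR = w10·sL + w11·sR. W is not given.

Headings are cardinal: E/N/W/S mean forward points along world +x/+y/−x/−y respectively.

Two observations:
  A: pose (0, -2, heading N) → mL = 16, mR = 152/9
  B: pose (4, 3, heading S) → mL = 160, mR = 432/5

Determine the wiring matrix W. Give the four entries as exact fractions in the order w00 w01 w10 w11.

obs A: pose=(0,-2,N) → sL=80/9, sR=16, mL=16, mR=152/9
obs B: pose=(4,3,S) → sL=32/5, sR=160, mL=160, mR=432/5
sensor matrix S = [[80/9, 16], [32/5, 160]]; det S = 59392/45
solve [mL_A; mL_B] = S·[w00; w01] and [mR_A; mR_B] = S·[w10; w11]:
  w00 = 0, w01 = 1, w10 = 1, w11 = 1/2

0 1 1 1/2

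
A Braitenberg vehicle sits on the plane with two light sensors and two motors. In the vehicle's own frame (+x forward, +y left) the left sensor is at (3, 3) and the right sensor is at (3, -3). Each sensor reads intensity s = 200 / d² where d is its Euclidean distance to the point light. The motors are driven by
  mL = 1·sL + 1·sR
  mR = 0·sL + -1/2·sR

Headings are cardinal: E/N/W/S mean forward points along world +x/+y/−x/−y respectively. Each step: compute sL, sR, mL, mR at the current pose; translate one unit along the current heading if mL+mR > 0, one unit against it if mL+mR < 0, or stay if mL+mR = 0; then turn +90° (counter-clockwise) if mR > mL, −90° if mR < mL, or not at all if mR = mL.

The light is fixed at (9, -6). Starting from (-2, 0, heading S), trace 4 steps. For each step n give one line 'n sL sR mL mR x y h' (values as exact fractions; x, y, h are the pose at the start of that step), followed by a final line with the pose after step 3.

n=0: pose=(-2,0,S); sL=200/73, sR=40/41; mL=11120/2993, mR=-20/41; mL+mR=9660/2993 → advance +1; mR−mL=-12580/2993 → turn -1·90°
n=1: pose=(-2,-1,W); sL=1, sR=10/13; mL=23/13, mR=-5/13; mL+mR=18/13 → advance +1; mR−mL=-28/13 → turn -1·90°
n=2: pose=(-3,-1,N); sL=200/289, sR=40/29; mL=17360/8381, mR=-20/29; mL+mR=11580/8381 → advance +1; mR−mL=-23140/8381 → turn -1·90°
n=3: pose=(-3,0,E); sL=100/81, sR=20/9; mL=280/81, mR=-10/9; mL+mR=190/81 → advance +1; mR−mL=-370/81 → turn -1·90°

0 200/73 40/41 11120/2993 -20/41 -2 0 S
1 1 10/13 23/13 -5/13 -2 -1 W
2 200/289 40/29 17360/8381 -20/29 -3 -1 N
3 100/81 20/9 280/81 -10/9 -3 0 E
final -2 0 S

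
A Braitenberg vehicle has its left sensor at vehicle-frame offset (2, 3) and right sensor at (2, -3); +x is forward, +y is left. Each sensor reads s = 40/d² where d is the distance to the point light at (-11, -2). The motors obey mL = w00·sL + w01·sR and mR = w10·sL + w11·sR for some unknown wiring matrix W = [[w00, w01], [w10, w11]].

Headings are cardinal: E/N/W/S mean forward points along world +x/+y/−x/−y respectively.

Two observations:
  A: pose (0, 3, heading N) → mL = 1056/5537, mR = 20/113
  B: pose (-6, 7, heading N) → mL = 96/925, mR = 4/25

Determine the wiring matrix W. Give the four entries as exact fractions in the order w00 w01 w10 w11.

1 -1 1/2 0

obs A: pose=(0,3,N) → sL=40/113, sR=8/49, mL=1056/5537, mR=20/113
obs B: pose=(-6,7,N) → sL=8/25, sR=8/37, mL=96/925, mR=4/25
sensor matrix S = [[40/113, 8/49], [8/25, 8/37]]; det S = 124416/5121725
solve [mL_A; mL_B] = S·[w00; w01] and [mR_A; mR_B] = S·[w10; w11]:
  w00 = 1, w01 = -1, w10 = 1/2, w11 = 0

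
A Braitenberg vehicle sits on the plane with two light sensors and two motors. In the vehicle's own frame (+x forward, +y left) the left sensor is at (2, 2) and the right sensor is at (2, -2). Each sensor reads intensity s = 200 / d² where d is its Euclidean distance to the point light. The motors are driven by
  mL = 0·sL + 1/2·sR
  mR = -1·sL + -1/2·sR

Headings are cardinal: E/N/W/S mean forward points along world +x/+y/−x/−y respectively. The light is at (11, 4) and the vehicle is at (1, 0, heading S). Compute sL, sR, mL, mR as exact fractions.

left sensor world pos  = (3, -2); dL² = 100
right sensor world pos = (-1, -2); dR² = 180
sL = 200/100 = 2
sR = 200/180 = 10/9
mL = 0·sL + 1/2·sR = 5/9
mR = -1·sL + -1/2·sR = -23/9

2 10/9 5/9 -23/9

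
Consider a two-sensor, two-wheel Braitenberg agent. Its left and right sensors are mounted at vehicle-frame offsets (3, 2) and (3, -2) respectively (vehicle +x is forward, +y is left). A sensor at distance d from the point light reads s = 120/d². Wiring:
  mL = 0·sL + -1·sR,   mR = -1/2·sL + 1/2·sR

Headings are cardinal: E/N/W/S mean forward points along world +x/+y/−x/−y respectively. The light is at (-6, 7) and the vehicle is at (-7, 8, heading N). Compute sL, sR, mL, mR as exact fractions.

left sensor world pos  = (-9, 11); dL² = 25
right sensor world pos = (-5, 11); dR² = 17
sL = 120/25 = 24/5
sR = 120/17 = 120/17
mL = 0·sL + -1·sR = -120/17
mR = -1/2·sL + 1/2·sR = 96/85

24/5 120/17 -120/17 96/85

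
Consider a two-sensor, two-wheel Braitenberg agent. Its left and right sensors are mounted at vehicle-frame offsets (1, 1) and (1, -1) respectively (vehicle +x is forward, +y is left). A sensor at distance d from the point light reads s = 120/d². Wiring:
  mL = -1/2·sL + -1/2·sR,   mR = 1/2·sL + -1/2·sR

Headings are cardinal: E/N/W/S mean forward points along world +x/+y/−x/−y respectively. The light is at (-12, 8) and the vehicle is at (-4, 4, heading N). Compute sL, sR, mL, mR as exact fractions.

60/29 4/3 -148/87 32/87

left sensor world pos  = (-5, 5); dL² = 58
right sensor world pos = (-3, 5); dR² = 90
sL = 120/58 = 60/29
sR = 120/90 = 4/3
mL = -1/2·sL + -1/2·sR = -148/87
mR = 1/2·sL + -1/2·sR = 32/87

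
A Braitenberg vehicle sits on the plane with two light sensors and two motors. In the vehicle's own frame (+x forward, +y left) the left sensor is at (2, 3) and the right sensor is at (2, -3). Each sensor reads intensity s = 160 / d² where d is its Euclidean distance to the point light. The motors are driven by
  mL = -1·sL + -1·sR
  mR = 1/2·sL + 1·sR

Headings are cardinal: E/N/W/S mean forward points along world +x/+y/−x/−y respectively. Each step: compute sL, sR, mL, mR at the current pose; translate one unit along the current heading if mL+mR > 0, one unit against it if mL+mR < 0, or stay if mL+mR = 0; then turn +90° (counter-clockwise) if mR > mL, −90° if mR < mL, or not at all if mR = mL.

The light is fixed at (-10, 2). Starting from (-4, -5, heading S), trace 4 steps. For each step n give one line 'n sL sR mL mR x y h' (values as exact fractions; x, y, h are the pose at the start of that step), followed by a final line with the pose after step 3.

0 80/81 16/9 -224/81 184/81 -4 -5 S
1 160/73 32/29 -6976/2117 4656/2117 -4 -4 E
2 8 2 -10 6 -5 -4 N
3 160/109 32/5 -4288/545 3888/545 -5 -5 W
final -4 -5 S

n=0: pose=(-4,-5,S); sL=80/81, sR=16/9; mL=-224/81, mR=184/81; mL+mR=-40/81 → advance -1; mR−mL=136/27 → turn +1·90°
n=1: pose=(-4,-4,E); sL=160/73, sR=32/29; mL=-6976/2117, mR=4656/2117; mL+mR=-80/73 → advance -1; mR−mL=11632/2117 → turn +1·90°
n=2: pose=(-5,-4,N); sL=8, sR=2; mL=-10, mR=6; mL+mR=-4 → advance -1; mR−mL=16 → turn +1·90°
n=3: pose=(-5,-5,W); sL=160/109, sR=32/5; mL=-4288/545, mR=3888/545; mL+mR=-80/109 → advance -1; mR−mL=8176/545 → turn +1·90°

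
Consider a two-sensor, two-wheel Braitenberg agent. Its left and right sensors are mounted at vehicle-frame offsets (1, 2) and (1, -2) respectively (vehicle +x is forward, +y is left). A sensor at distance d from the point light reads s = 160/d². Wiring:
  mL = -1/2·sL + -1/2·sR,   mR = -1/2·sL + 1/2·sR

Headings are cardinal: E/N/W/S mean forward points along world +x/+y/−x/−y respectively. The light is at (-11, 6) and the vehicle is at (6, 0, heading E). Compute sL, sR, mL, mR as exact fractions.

8/17 40/97 -728/1649 -48/1649

left sensor world pos  = (7, 2); dL² = 340
right sensor world pos = (7, -2); dR² = 388
sL = 160/340 = 8/17
sR = 160/388 = 40/97
mL = -1/2·sL + -1/2·sR = -728/1649
mR = -1/2·sL + 1/2·sR = -48/1649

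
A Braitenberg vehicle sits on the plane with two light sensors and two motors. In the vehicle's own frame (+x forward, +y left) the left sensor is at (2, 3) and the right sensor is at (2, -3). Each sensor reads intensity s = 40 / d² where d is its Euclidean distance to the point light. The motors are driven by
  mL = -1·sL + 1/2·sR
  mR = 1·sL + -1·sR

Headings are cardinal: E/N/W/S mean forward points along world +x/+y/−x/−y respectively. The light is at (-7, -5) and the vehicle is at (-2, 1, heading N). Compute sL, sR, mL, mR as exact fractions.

left sensor world pos  = (-5, 3); dL² = 68
right sensor world pos = (1, 3); dR² = 128
sL = 40/68 = 10/17
sR = 40/128 = 5/16
mL = -1·sL + 1/2·sR = -235/544
mR = 1·sL + -1·sR = 75/272

10/17 5/16 -235/544 75/272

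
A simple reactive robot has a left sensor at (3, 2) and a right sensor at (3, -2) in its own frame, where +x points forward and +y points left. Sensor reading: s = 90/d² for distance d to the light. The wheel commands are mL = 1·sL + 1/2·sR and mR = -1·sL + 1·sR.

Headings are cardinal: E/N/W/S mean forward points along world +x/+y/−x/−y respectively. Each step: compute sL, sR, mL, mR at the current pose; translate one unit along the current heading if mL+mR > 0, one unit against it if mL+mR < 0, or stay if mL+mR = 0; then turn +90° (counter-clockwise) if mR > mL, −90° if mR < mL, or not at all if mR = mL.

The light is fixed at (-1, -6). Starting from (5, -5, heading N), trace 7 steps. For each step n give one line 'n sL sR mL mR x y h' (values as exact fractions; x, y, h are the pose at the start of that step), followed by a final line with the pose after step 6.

n=0: pose=(5,-5,N); sL=45/16, sR=9/8; mL=27/8, mR=-27/16; mL+mR=27/16 → advance +1; mR−mL=-81/16 → turn -1·90°
n=1: pose=(5,-4,E); sL=90/97, sR=10/9; mL=1295/873, mR=160/873; mL+mR=5/3 → advance +1; mR−mL=-1135/873 → turn -1·90°
n=2: pose=(6,-4,S); sL=45/41, sR=45/13; mL=3015/1066, mR=1260/533; mL+mR=135/26 → advance +1; mR−mL=-495/1066 → turn -1·90°
n=3: pose=(6,-5,W); sL=90/17, sR=18/5; mL=603/85, mR=-144/85; mL+mR=27/5 → advance +1; mR−mL=-747/85 → turn -1·90°
n=4: pose=(5,-5,N); sL=45/16, sR=9/8; mL=27/8, mR=-27/16; mL+mR=27/16 → advance +1; mR−mL=-81/16 → turn -1·90°
n=5: pose=(5,-4,E); sL=90/97, sR=10/9; mL=1295/873, mR=160/873; mL+mR=5/3 → advance +1; mR−mL=-1135/873 → turn -1·90°
n=6: pose=(6,-4,S); sL=45/41, sR=45/13; mL=3015/1066, mR=1260/533; mL+mR=135/26 → advance +1; mR−mL=-495/1066 → turn -1·90°

0 45/16 9/8 27/8 -27/16 5 -5 N
1 90/97 10/9 1295/873 160/873 5 -4 E
2 45/41 45/13 3015/1066 1260/533 6 -4 S
3 90/17 18/5 603/85 -144/85 6 -5 W
4 45/16 9/8 27/8 -27/16 5 -5 N
5 90/97 10/9 1295/873 160/873 5 -4 E
6 45/41 45/13 3015/1066 1260/533 6 -4 S
final 6 -5 W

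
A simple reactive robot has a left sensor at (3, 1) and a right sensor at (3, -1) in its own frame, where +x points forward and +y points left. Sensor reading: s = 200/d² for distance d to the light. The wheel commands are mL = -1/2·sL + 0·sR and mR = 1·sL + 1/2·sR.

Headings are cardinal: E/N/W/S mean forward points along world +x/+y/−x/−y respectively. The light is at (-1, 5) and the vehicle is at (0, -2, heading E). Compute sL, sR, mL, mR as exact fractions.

left sensor world pos  = (3, -1); dL² = 52
right sensor world pos = (3, -3); dR² = 80
sL = 200/52 = 50/13
sR = 200/80 = 5/2
mL = -1/2·sL + 0·sR = -25/13
mR = 1·sL + 1/2·sR = 265/52

50/13 5/2 -25/13 265/52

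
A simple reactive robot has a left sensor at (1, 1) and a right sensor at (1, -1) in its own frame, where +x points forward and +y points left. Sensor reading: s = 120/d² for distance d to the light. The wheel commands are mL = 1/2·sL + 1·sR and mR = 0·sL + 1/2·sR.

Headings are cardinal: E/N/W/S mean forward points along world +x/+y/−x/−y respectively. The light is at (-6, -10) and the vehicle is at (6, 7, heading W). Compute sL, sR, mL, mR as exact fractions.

left sensor world pos  = (5, 6); dL² = 377
right sensor world pos = (5, 8); dR² = 445
sL = 120/377 = 120/377
sR = 120/445 = 24/89
mL = 1/2·sL + 1·sR = 14388/33553
mR = 0·sL + 1/2·sR = 12/89

120/377 24/89 14388/33553 12/89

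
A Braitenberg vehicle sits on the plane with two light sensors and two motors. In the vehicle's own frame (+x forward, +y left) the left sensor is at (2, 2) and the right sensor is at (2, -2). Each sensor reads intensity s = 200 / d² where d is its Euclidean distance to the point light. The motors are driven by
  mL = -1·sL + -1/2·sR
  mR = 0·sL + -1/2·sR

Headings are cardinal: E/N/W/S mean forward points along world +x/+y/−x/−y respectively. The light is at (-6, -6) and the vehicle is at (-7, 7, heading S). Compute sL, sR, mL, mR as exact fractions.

100/61 20/13 -1910/793 -10/13

left sensor world pos  = (-5, 5); dL² = 122
right sensor world pos = (-9, 5); dR² = 130
sL = 200/122 = 100/61
sR = 200/130 = 20/13
mL = -1·sL + -1/2·sR = -1910/793
mR = 0·sL + -1/2·sR = -10/13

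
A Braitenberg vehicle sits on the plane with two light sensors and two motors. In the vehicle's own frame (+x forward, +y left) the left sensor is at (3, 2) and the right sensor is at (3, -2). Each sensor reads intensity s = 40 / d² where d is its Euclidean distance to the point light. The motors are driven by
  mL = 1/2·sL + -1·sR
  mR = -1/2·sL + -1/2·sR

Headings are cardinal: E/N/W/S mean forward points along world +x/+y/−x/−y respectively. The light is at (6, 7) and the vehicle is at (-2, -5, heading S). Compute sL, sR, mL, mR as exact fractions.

40/261 8/65 -788/16965 -2344/16965

left sensor world pos  = (0, -8); dL² = 261
right sensor world pos = (-4, -8); dR² = 325
sL = 40/261 = 40/261
sR = 40/325 = 8/65
mL = 1/2·sL + -1·sR = -788/16965
mR = -1/2·sL + -1/2·sR = -2344/16965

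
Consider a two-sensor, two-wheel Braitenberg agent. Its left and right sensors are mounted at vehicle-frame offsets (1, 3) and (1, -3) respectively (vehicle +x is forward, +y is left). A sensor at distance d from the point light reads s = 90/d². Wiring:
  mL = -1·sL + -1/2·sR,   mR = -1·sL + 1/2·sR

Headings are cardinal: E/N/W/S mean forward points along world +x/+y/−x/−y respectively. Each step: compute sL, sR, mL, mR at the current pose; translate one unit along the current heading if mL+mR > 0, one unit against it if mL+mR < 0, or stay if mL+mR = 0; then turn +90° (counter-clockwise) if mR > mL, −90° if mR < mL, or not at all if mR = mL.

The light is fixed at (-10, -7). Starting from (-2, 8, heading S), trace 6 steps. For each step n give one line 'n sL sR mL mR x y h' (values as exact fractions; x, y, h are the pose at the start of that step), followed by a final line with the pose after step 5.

0 90/317 90/221 -34155/70057 -5625/70057 -2 8 S
1 45/221 9/25 -4239/11050 -261/11050 -2 9 E
2 18/61 90/389 -9747/23729 -4257/23729 -3 9 N
3 1/2 1/4 -5/8 -3/8 -3 8 W
4 90/317 90/221 -34155/70057 -5625/70057 -2 8 S
5 45/221 9/25 -4239/11050 -261/11050 -2 9 E
final -3 9 N

n=0: pose=(-2,8,S); sL=90/317, sR=90/221; mL=-34155/70057, mR=-5625/70057; mL+mR=-180/317 → advance -1; mR−mL=90/221 → turn +1·90°
n=1: pose=(-2,9,E); sL=45/221, sR=9/25; mL=-4239/11050, mR=-261/11050; mL+mR=-90/221 → advance -1; mR−mL=9/25 → turn +1·90°
n=2: pose=(-3,9,N); sL=18/61, sR=90/389; mL=-9747/23729, mR=-4257/23729; mL+mR=-36/61 → advance -1; mR−mL=90/389 → turn +1·90°
n=3: pose=(-3,8,W); sL=1/2, sR=1/4; mL=-5/8, mR=-3/8; mL+mR=-1 → advance -1; mR−mL=1/4 → turn +1·90°
n=4: pose=(-2,8,S); sL=90/317, sR=90/221; mL=-34155/70057, mR=-5625/70057; mL+mR=-180/317 → advance -1; mR−mL=90/221 → turn +1·90°
n=5: pose=(-2,9,E); sL=45/221, sR=9/25; mL=-4239/11050, mR=-261/11050; mL+mR=-90/221 → advance -1; mR−mL=9/25 → turn +1·90°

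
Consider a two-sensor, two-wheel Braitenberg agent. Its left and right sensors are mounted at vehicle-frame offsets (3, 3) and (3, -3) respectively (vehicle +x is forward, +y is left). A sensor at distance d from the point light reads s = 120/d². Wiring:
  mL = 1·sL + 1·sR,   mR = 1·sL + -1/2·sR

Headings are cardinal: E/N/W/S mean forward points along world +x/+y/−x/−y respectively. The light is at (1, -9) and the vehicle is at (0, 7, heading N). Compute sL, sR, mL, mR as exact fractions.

120/377 24/73 17808/27521 4236/27521

left sensor world pos  = (-3, 10); dL² = 377
right sensor world pos = (3, 10); dR² = 365
sL = 120/377 = 120/377
sR = 120/365 = 24/73
mL = 1·sL + 1·sR = 17808/27521
mR = 1·sL + -1/2·sR = 4236/27521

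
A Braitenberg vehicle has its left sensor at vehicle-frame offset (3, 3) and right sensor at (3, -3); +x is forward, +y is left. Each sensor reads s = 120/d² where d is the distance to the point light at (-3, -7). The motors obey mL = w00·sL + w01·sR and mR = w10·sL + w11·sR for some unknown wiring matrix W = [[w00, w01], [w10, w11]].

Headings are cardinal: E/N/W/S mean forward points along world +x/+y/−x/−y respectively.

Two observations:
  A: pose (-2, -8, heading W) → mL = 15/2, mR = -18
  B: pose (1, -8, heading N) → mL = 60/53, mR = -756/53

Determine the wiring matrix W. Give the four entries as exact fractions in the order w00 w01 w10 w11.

0 1/2 -1/2 -1

obs A: pose=(-2,-8,W) → sL=6, sR=15, mL=15/2, mR=-18
obs B: pose=(1,-8,N) → sL=24, sR=120/53, mL=60/53, mR=-756/53
sensor matrix S = [[6, 15], [24, 120/53]]; det S = -18360/53
solve [mL_A; mL_B] = S·[w00; w01] and [mR_A; mR_B] = S·[w10; w11]:
  w00 = 0, w01 = 1/2, w10 = -1/2, w11 = -1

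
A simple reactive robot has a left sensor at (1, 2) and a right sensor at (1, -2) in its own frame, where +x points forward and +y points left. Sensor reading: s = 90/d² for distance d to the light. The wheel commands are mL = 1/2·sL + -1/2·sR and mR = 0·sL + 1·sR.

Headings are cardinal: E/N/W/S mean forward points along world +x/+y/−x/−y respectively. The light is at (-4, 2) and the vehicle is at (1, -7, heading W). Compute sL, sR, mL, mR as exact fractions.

left sensor world pos  = (0, -9); dL² = 137
right sensor world pos = (0, -5); dR² = 65
sL = 90/137 = 90/137
sR = 90/65 = 18/13
mL = 1/2·sL + -1/2·sR = -648/1781
mR = 0·sL + 1·sR = 18/13

90/137 18/13 -648/1781 18/13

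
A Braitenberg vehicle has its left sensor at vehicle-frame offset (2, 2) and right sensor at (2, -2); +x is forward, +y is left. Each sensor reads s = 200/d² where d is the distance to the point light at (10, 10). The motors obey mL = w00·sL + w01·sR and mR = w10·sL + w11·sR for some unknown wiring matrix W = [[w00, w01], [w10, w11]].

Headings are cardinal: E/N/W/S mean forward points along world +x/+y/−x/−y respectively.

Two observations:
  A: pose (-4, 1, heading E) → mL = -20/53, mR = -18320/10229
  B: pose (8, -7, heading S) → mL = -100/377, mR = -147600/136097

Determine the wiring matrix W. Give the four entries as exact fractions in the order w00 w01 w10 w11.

0 -1/2 -1 -1

obs A: pose=(-4,1,E) → sL=200/193, sR=40/53, mL=-20/53, mR=-18320/10229
obs B: pose=(8,-7,S) → sL=200/361, sR=200/377, mL=-100/377, mR=-147600/136097
sensor matrix S = [[200/193, 40/53], [200/361, 200/377]]; det S = 183232000/1392136213
solve [mL_A; mL_B] = S·[w00; w01] and [mR_A; mR_B] = S·[w10; w11]:
  w00 = 0, w01 = -1/2, w10 = -1, w11 = -1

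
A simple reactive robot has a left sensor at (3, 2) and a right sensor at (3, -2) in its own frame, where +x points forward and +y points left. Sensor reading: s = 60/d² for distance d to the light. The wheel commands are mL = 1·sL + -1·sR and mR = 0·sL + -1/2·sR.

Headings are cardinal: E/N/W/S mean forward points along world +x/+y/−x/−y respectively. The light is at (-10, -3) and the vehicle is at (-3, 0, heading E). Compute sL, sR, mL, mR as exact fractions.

left sensor world pos  = (0, 2); dL² = 125
right sensor world pos = (0, -2); dR² = 101
sL = 60/125 = 12/25
sR = 60/101 = 60/101
mL = 1·sL + -1·sR = -288/2525
mR = 0·sL + -1/2·sR = -30/101

12/25 60/101 -288/2525 -30/101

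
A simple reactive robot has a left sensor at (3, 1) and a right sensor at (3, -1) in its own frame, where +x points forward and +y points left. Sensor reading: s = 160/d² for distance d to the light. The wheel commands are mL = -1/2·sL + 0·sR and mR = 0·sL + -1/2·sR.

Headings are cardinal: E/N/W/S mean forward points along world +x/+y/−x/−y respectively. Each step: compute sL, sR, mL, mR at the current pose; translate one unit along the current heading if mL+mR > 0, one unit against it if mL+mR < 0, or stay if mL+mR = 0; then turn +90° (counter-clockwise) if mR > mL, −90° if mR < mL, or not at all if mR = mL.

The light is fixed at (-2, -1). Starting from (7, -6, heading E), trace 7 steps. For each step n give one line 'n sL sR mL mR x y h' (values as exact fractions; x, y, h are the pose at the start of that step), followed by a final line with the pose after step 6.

0 1 8/9 -1/2 -4/9 7 -6 E
1 160/53 32/17 -80/53 -16/17 6 -6 N
2 80/37 16/5 -40/37 -8/5 6 -7 W
3 160/73 160/109 -80/73 -80/109 7 -7 N
4 8/5 20/9 -4/5 -10/9 7 -8 W
5 160/97 160/137 -80/97 -80/137 8 -8 N
6 16/13 80/49 -8/13 -40/49 8 -9 W
final 9 -9 N

n=0: pose=(7,-6,E); sL=1, sR=8/9; mL=-1/2, mR=-4/9; mL+mR=-17/18 → advance -1; mR−mL=1/18 → turn +1·90°
n=1: pose=(6,-6,N); sL=160/53, sR=32/17; mL=-80/53, mR=-16/17; mL+mR=-2208/901 → advance -1; mR−mL=512/901 → turn +1·90°
n=2: pose=(6,-7,W); sL=80/37, sR=16/5; mL=-40/37, mR=-8/5; mL+mR=-496/185 → advance -1; mR−mL=-96/185 → turn -1·90°
n=3: pose=(7,-7,N); sL=160/73, sR=160/109; mL=-80/73, mR=-80/109; mL+mR=-14560/7957 → advance -1; mR−mL=2880/7957 → turn +1·90°
n=4: pose=(7,-8,W); sL=8/5, sR=20/9; mL=-4/5, mR=-10/9; mL+mR=-86/45 → advance -1; mR−mL=-14/45 → turn -1·90°
n=5: pose=(8,-8,N); sL=160/97, sR=160/137; mL=-80/97, mR=-80/137; mL+mR=-18720/13289 → advance -1; mR−mL=3200/13289 → turn +1·90°
n=6: pose=(8,-9,W); sL=16/13, sR=80/49; mL=-8/13, mR=-40/49; mL+mR=-912/637 → advance -1; mR−mL=-128/637 → turn -1·90°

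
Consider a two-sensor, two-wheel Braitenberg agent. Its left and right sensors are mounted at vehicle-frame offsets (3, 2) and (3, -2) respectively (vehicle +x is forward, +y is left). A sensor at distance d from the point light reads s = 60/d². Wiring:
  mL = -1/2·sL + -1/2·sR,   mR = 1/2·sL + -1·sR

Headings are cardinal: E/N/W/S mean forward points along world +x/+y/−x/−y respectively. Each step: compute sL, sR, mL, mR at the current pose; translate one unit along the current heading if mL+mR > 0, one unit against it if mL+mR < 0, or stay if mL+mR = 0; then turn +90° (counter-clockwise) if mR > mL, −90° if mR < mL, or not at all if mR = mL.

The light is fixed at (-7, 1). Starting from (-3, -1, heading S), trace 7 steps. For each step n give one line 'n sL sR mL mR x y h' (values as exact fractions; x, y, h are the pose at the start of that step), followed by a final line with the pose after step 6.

0 60/61 60/29 -2700/1769 -2790/1769 -3 -1 S
1 6 30 -18 -27 -3 0 W
2 60/13 60/53 -1980/689 810/689 -2 0 N
3 3 15 -9 -27/2 -2 -1 W
4 60/17 12/13 -492/221 186/221 -1 -1 N
5 30/17 6 -66/17 -87/17 -1 -2 W
6 12/5 20/27 -212/135 62/135 0 -2 N
final 0 -3 W

n=0: pose=(-3,-1,S); sL=60/61, sR=60/29; mL=-2700/1769, mR=-2790/1769; mL+mR=-90/29 → advance -1; mR−mL=-90/1769 → turn -1·90°
n=1: pose=(-3,0,W); sL=6, sR=30; mL=-18, mR=-27; mL+mR=-45 → advance -1; mR−mL=-9 → turn -1·90°
n=2: pose=(-2,0,N); sL=60/13, sR=60/53; mL=-1980/689, mR=810/689; mL+mR=-90/53 → advance -1; mR−mL=2790/689 → turn +1·90°
n=3: pose=(-2,-1,W); sL=3, sR=15; mL=-9, mR=-27/2; mL+mR=-45/2 → advance -1; mR−mL=-9/2 → turn -1·90°
n=4: pose=(-1,-1,N); sL=60/17, sR=12/13; mL=-492/221, mR=186/221; mL+mR=-18/13 → advance -1; mR−mL=678/221 → turn +1·90°
n=5: pose=(-1,-2,W); sL=30/17, sR=6; mL=-66/17, mR=-87/17; mL+mR=-9 → advance -1; mR−mL=-21/17 → turn -1·90°
n=6: pose=(0,-2,N); sL=12/5, sR=20/27; mL=-212/135, mR=62/135; mL+mR=-10/9 → advance -1; mR−mL=274/135 → turn +1·90°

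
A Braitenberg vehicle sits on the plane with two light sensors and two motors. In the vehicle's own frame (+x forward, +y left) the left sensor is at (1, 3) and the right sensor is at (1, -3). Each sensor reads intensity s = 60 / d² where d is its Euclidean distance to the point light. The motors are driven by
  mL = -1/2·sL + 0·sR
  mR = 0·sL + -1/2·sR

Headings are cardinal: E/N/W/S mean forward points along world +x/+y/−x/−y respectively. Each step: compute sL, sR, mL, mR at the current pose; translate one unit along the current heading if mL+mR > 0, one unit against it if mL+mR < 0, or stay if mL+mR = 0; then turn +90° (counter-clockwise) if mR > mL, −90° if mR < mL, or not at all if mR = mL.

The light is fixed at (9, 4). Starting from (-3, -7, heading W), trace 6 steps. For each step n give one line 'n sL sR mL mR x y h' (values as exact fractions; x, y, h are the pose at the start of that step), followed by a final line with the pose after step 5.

0 12/73 60/233 -6/73 -30/233 -3 -7 W
1 15/74 15/41 -15/148 -15/82 -2 -7 N
2 60/181 12/65 -30/181 -6/65 -2 -8 E
3 30/173 30/101 -15/173 -15/101 -3 -8 N
4 60/221 60/377 -30/221 -30/377 -3 -9 E
5 3/20 15/61 -3/40 -15/122 -4 -9 N
final -4 -10 E

n=0: pose=(-3,-7,W); sL=12/73, sR=60/233; mL=-6/73, mR=-30/233; mL+mR=-3588/17009 → advance -1; mR−mL=-792/17009 → turn -1·90°
n=1: pose=(-2,-7,N); sL=15/74, sR=15/41; mL=-15/148, mR=-15/82; mL+mR=-1725/6068 → advance -1; mR−mL=-495/6068 → turn -1·90°
n=2: pose=(-2,-8,E); sL=60/181, sR=12/65; mL=-30/181, mR=-6/65; mL+mR=-3036/11765 → advance -1; mR−mL=864/11765 → turn +1·90°
n=3: pose=(-3,-8,N); sL=30/173, sR=30/101; mL=-15/173, mR=-15/101; mL+mR=-4110/17473 → advance -1; mR−mL=-1080/17473 → turn -1·90°
n=4: pose=(-3,-9,E); sL=60/221, sR=60/377; mL=-30/221, mR=-30/377; mL+mR=-1380/6409 → advance -1; mR−mL=360/6409 → turn +1·90°
n=5: pose=(-4,-9,N); sL=3/20, sR=15/61; mL=-3/40, mR=-15/122; mL+mR=-483/2440 → advance -1; mR−mL=-117/2440 → turn -1·90°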